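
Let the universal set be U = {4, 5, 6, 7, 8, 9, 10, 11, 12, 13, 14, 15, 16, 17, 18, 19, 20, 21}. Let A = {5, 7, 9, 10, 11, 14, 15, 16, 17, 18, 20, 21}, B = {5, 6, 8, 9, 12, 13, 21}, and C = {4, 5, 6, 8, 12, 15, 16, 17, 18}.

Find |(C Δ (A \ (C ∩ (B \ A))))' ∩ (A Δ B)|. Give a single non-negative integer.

B \ A = {6, 8, 12, 13}
C ∩ (B \ A) = {6, 8, 12}
A \ (C ∩ (B \ A)) = {5, 7, 9, 10, 11, 14, 15, 16, 17, 18, 20, 21}
C Δ (A \ (C ∩ (B \ A))) = {4, 6, 7, 8, 9, 10, 11, 12, 14, 20, 21}
(C Δ (A \ (C ∩ (B \ A))))' = {5, 13, 15, 16, 17, 18, 19}
A Δ B = {6, 7, 8, 10, 11, 12, 13, 14, 15, 16, 17, 18, 20}
(C Δ (A \ (C ∩ (B \ A))))' ∩ (A Δ B) = {13, 15, 16, 17, 18}
|(C Δ (A \ (C ∩ (B \ A))))' ∩ (A Δ B)| = 5

5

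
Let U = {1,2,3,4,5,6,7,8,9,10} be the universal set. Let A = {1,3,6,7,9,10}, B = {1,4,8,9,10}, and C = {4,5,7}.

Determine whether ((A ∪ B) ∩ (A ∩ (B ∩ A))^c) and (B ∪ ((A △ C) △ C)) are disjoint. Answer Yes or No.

A ∪ B = {1,3,4,6,7,8,9,10}
B ∩ A = {1,9,10}
A ∩ (B ∩ A) = {1,9,10}
(A ∩ (B ∩ A))^c = {2,3,4,5,6,7,8}
(A ∪ B) ∩ (A ∩ (B ∩ A))^c = {3,4,6,7,8}
A △ C = {1,3,4,5,6,9,10}
(A △ C) △ C = {1,3,6,7,9,10}
B ∪ ((A △ C) △ C) = {1,3,4,6,7,8,9,10}
3 lies in both, so they are not disjoint.

No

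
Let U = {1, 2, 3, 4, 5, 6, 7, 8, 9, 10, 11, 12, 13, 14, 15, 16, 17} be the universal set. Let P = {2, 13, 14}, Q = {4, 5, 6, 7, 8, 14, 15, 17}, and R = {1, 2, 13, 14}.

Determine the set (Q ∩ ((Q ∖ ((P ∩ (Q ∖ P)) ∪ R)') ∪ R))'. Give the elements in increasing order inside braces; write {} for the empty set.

{1, 2, 3, 4, 5, 6, 7, 8, 9, 10, 11, 12, 13, 15, 16, 17}

Q ∖ P = {4, 5, 6, 7, 8, 15, 17}
P ∩ (Q ∖ P) = {}
(P ∩ (Q ∖ P)) ∪ R = {1, 2, 13, 14}
((P ∩ (Q ∖ P)) ∪ R)' = {3, 4, 5, 6, 7, 8, 9, 10, 11, 12, 15, 16, 17}
Q ∖ ((P ∩ (Q ∖ P)) ∪ R)' = {14}
(Q ∖ ((P ∩ (Q ∖ P)) ∪ R)') ∪ R = {1, 2, 13, 14}
Q ∩ ((Q ∖ ((P ∩ (Q ∖ P)) ∪ R)') ∪ R) = {14}
(Q ∩ ((Q ∖ ((P ∩ (Q ∖ P)) ∪ R)') ∪ R))' = {1, 2, 3, 4, 5, 6, 7, 8, 9, 10, 11, 12, 13, 15, 16, 17}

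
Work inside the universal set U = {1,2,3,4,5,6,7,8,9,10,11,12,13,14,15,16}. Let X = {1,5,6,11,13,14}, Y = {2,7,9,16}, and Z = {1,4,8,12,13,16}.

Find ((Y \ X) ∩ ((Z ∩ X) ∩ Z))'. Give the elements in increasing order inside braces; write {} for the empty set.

Y \ X = {2,7,9,16}
Z ∩ X = {1,13}
(Z ∩ X) ∩ Z = {1,13}
(Y \ X) ∩ ((Z ∩ X) ∩ Z) = {}
((Y \ X) ∩ ((Z ∩ X) ∩ Z))' = {1,2,3,4,5,6,7,8,9,10,11,12,13,14,15,16}

{1,2,3,4,5,6,7,8,9,10,11,12,13,14,15,16}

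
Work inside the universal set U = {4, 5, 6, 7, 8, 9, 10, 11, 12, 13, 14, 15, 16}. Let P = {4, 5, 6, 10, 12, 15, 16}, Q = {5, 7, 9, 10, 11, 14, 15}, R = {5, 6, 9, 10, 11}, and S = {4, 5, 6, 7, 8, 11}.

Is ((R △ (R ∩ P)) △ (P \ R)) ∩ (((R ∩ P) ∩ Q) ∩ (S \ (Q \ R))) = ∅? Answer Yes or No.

R ∩ P = {5, 6, 10}
R △ (R ∩ P) = {9, 11}
P \ R = {4, 12, 15, 16}
(R △ (R ∩ P)) △ (P \ R) = {4, 9, 11, 12, 15, 16}
(R ∩ P) ∩ Q = {5, 10}
Q \ R = {7, 14, 15}
S \ (Q \ R) = {4, 5, 6, 8, 11}
((R ∩ P) ∩ Q) ∩ (S \ (Q \ R)) = {5}
{4, 9, 11, 12, 15, 16} and {5} share no elements.

Yes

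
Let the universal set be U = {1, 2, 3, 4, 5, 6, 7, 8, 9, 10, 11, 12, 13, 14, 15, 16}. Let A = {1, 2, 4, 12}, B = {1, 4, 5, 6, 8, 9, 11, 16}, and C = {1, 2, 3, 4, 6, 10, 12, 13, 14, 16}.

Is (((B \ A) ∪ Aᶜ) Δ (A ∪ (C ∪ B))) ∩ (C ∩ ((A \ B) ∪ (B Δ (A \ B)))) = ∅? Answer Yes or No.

No

B \ A = {5, 6, 8, 9, 11, 16}
Aᶜ = {3, 5, 6, 7, 8, 9, 10, 11, 13, 14, 15, 16}
(B \ A) ∪ Aᶜ = {3, 5, 6, 7, 8, 9, 10, 11, 13, 14, 15, 16}
C ∪ B = {1, 2, 3, 4, 5, 6, 8, 9, 10, 11, 12, 13, 14, 16}
A ∪ (C ∪ B) = {1, 2, 3, 4, 5, 6, 8, 9, 10, 11, 12, 13, 14, 16}
((B \ A) ∪ Aᶜ) Δ (A ∪ (C ∪ B)) = {1, 2, 4, 7, 12, 15}
A \ B = {2, 12}
B Δ (A \ B) = {1, 2, 4, 5, 6, 8, 9, 11, 12, 16}
(A \ B) ∪ (B Δ (A \ B)) = {1, 2, 4, 5, 6, 8, 9, 11, 12, 16}
C ∩ ((A \ B) ∪ (B Δ (A \ B))) = {1, 2, 4, 6, 12, 16}
1 lies in both, so they are not disjoint.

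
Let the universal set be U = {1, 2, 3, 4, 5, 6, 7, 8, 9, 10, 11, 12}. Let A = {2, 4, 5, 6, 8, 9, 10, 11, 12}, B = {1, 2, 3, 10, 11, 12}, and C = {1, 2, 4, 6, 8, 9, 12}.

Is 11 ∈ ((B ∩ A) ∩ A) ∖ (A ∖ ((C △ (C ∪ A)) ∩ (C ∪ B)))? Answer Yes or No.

Yes

11 ∈ B and 11 ∈ A, so 11 ∈ B ∩ A
11 ∈ (B ∩ A) and 11 ∈ A, so 11 ∈ (B ∩ A) ∩ A
11 ∉ C and 11 ∈ A, so 11 ∈ C ∪ A
11 ∉ C and 11 ∈ (C ∪ A), so 11 ∈ C △ (C ∪ A)
11 ∉ C and 11 ∈ B, so 11 ∈ C ∪ B
11 ∈ (C △ (C ∪ A)) and 11 ∈ (C ∪ B), so 11 ∈ (C △ (C ∪ A)) ∩ (C ∪ B)
11 ∈ A and 11 ∈ ((C △ (C ∪ A)) ∩ (C ∪ B)), so 11 ∉ A ∖ ((C △ (C ∪ A)) ∩ (C ∪ B))
11 ∈ ((B ∩ A) ∩ A) and 11 ∉ (A ∖ ((C △ (C ∪ A)) ∩ (C ∪ B))), so 11 ∈ ((B ∩ A) ∩ A) ∖ (A ∖ ((C △ (C ∪ A)) ∩ (C ∪ B)))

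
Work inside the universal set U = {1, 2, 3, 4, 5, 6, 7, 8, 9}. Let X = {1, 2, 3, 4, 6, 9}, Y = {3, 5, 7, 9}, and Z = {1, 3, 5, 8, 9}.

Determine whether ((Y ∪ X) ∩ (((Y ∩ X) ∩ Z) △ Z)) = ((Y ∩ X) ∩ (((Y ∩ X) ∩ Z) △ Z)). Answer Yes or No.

No

Y ∪ X = {1, 2, 3, 4, 5, 6, 7, 9}
Y ∩ X = {3, 9}
(Y ∩ X) ∩ Z = {3, 9}
((Y ∩ X) ∩ Z) △ Z = {1, 5, 8}
(Y ∪ X) ∩ (((Y ∩ X) ∩ Z) △ Z) = {1, 5}
(Y ∩ X) ∩ (((Y ∩ X) ∩ Z) △ Z) = {}
1 ∈ (Y ∪ X) ∩ (((Y ∩ X) ∩ Z) △ Z) but 1 ∉ (Y ∩ X) ∩ (((Y ∩ X) ∩ Z) △ Z), so they differ.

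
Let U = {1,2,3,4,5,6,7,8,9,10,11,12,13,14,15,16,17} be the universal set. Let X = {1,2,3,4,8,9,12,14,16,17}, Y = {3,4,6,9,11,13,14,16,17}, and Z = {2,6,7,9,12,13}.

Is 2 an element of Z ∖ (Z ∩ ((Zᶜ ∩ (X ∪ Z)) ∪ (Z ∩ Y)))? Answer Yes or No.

Yes

2 ∈ Z, so 2 ∉ Zᶜ
2 ∈ X and 2 ∈ Z, so 2 ∈ X ∪ Z
2 ∉ Zᶜ and 2 ∈ (X ∪ Z), so 2 ∉ Zᶜ ∩ (X ∪ Z)
2 ∈ Z and 2 ∉ Y, so 2 ∉ Z ∩ Y
2 ∉ (Zᶜ ∩ (X ∪ Z)) and 2 ∉ (Z ∩ Y), so 2 ∉ (Zᶜ ∩ (X ∪ Z)) ∪ (Z ∩ Y)
2 ∈ Z and 2 ∉ ((Zᶜ ∩ (X ∪ Z)) ∪ (Z ∩ Y)), so 2 ∉ Z ∩ ((Zᶜ ∩ (X ∪ Z)) ∪ (Z ∩ Y))
2 ∈ Z and 2 ∉ (Z ∩ ((Zᶜ ∩ (X ∪ Z)) ∪ (Z ∩ Y))), so 2 ∈ Z ∖ (Z ∩ ((Zᶜ ∩ (X ∪ Z)) ∪ (Z ∩ Y)))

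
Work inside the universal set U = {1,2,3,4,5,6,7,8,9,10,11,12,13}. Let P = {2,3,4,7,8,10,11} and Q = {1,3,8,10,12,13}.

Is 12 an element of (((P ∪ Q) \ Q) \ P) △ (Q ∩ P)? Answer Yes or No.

12 ∉ P and 12 ∈ Q, so 12 ∈ P ∪ Q
12 ∈ (P ∪ Q) and 12 ∈ Q, so 12 ∉ (P ∪ Q) \ Q
12 ∉ ((P ∪ Q) \ Q) and 12 ∉ P, so 12 ∉ ((P ∪ Q) \ Q) \ P
12 ∈ Q and 12 ∉ P, so 12 ∉ Q ∩ P
12 ∉ (((P ∪ Q) \ Q) \ P) and 12 ∉ (Q ∩ P), so 12 ∉ (((P ∪ Q) \ Q) \ P) △ (Q ∩ P)

No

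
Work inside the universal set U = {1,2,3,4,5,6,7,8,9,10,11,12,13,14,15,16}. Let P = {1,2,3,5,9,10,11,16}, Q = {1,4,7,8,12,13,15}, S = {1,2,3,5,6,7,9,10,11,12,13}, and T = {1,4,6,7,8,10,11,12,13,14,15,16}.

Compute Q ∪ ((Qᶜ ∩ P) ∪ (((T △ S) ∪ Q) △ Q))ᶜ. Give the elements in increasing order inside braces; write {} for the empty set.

{1,4,6,7,8,12,13,15}

Qᶜ = {2,3,5,6,9,10,11,14,16}
Qᶜ ∩ P = {2,3,5,9,10,11,16}
T △ S = {2,3,4,5,8,9,14,15,16}
(T △ S) ∪ Q = {1,2,3,4,5,7,8,9,12,13,14,15,16}
((T △ S) ∪ Q) △ Q = {2,3,5,9,14,16}
(Qᶜ ∩ P) ∪ (((T △ S) ∪ Q) △ Q) = {2,3,5,9,10,11,14,16}
((Qᶜ ∩ P) ∪ (((T △ S) ∪ Q) △ Q))ᶜ = {1,4,6,7,8,12,13,15}
Q ∪ ((Qᶜ ∩ P) ∪ (((T △ S) ∪ Q) △ Q))ᶜ = {1,4,6,7,8,12,13,15}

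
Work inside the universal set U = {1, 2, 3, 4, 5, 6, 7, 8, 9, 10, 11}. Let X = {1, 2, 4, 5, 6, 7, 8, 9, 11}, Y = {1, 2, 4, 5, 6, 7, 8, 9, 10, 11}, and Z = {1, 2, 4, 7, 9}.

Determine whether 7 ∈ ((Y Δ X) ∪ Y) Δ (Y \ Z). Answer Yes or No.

Yes

7 ∈ Y and 7 ∈ X, so 7 ∉ Y Δ X
7 ∉ (Y Δ X) and 7 ∈ Y, so 7 ∈ (Y Δ X) ∪ Y
7 ∈ Y and 7 ∈ Z, so 7 ∉ Y \ Z
7 ∈ ((Y Δ X) ∪ Y) and 7 ∉ (Y \ Z), so 7 ∈ ((Y Δ X) ∪ Y) Δ (Y \ Z)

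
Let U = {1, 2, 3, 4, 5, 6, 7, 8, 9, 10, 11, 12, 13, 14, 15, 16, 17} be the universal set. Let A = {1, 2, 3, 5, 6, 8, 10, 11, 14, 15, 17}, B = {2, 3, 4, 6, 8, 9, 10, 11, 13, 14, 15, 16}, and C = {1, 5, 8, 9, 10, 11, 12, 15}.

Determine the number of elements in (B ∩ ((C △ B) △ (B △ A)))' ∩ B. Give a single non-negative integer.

C △ B = {1, 2, 3, 4, 5, 6, 12, 13, 14, 16}
B △ A = {1, 4, 5, 9, 13, 16, 17}
(C △ B) △ (B △ A) = {2, 3, 6, 9, 12, 14, 17}
B ∩ ((C △ B) △ (B △ A)) = {2, 3, 6, 9, 14}
(B ∩ ((C △ B) △ (B △ A)))' = {1, 4, 5, 7, 8, 10, 11, 12, 13, 15, 16, 17}
(B ∩ ((C △ B) △ (B △ A)))' ∩ B = {4, 8, 10, 11, 13, 15, 16}
|(B ∩ ((C △ B) △ (B △ A)))' ∩ B| = 7

7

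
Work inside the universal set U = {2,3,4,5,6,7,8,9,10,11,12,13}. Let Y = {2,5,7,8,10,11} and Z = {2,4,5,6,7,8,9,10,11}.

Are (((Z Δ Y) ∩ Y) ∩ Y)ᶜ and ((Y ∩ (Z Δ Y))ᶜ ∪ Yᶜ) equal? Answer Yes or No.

Z Δ Y = {4,6,9}
(Z Δ Y) ∩ Y = {}
((Z Δ Y) ∩ Y) ∩ Y = {}
(((Z Δ Y) ∩ Y) ∩ Y)ᶜ = {2,3,4,5,6,7,8,9,10,11,12,13}
Y ∩ (Z Δ Y) = {}
(Y ∩ (Z Δ Y))ᶜ = {2,3,4,5,6,7,8,9,10,11,12,13}
Yᶜ = {3,4,6,9,12,13}
(Y ∩ (Z Δ Y))ᶜ ∪ Yᶜ = {2,3,4,5,6,7,8,9,10,11,12,13}
Both equal {2,3,4,5,6,7,8,9,10,11,12,13}, so (((Z Δ Y) ∩ Y) ∩ Y)ᶜ = (Y ∩ (Z Δ Y))ᶜ ∪ Yᶜ.

Yes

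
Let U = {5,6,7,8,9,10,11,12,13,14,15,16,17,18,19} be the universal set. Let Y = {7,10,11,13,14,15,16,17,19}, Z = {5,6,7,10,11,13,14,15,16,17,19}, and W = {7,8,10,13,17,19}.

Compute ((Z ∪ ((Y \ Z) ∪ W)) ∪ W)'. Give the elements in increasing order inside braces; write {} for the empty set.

{9,12,18}

Y \ Z = {}
(Y \ Z) ∪ W = {7,8,10,13,17,19}
Z ∪ ((Y \ Z) ∪ W) = {5,6,7,8,10,11,13,14,15,16,17,19}
(Z ∪ ((Y \ Z) ∪ W)) ∪ W = {5,6,7,8,10,11,13,14,15,16,17,19}
((Z ∪ ((Y \ Z) ∪ W)) ∪ W)' = {9,12,18}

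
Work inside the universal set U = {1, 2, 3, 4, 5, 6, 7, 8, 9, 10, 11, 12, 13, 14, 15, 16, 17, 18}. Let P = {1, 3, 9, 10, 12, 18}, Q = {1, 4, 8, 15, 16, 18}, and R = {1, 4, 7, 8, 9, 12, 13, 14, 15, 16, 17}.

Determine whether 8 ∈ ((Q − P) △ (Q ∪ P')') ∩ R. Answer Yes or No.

Yes

8 ∈ Q and 8 ∉ P, so 8 ∈ Q − P
8 ∉ P, so 8 ∈ P'
8 ∈ Q and 8 ∈ P', so 8 ∈ Q ∪ P'
8 ∉ (Q ∪ P')' since 8 ∈ (Q ∪ P')
8 ∈ (Q − P) and 8 ∉ (Q ∪ P')', so 8 ∈ (Q − P) △ (Q ∪ P')'
8 ∈ ((Q − P) △ (Q ∪ P')') and 8 ∈ R, so 8 ∈ ((Q − P) △ (Q ∪ P')') ∩ R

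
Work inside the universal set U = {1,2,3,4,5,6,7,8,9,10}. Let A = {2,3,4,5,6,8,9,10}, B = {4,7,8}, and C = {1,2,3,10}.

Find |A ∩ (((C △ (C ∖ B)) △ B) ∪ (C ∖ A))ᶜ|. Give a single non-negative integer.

C ∖ B = {1,2,3,10}
C △ (C ∖ B) = {}
(C △ (C ∖ B)) △ B = {4,7,8}
C ∖ A = {1}
((C △ (C ∖ B)) △ B) ∪ (C ∖ A) = {1,4,7,8}
(((C △ (C ∖ B)) △ B) ∪ (C ∖ A))ᶜ = {2,3,5,6,9,10}
A ∩ (((C △ (C ∖ B)) △ B) ∪ (C ∖ A))ᶜ = {2,3,5,6,9,10}
|A ∩ (((C △ (C ∖ B)) △ B) ∪ (C ∖ A))ᶜ| = 6

6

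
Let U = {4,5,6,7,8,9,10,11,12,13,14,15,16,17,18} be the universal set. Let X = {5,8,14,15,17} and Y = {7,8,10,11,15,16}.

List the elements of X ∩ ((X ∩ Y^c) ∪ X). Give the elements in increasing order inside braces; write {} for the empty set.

Y^c = {4,5,6,9,12,13,14,17,18}
X ∩ Y^c = {5,14,17}
(X ∩ Y^c) ∪ X = {5,8,14,15,17}
X ∩ ((X ∩ Y^c) ∪ X) = {5,8,14,15,17}

{5,8,14,15,17}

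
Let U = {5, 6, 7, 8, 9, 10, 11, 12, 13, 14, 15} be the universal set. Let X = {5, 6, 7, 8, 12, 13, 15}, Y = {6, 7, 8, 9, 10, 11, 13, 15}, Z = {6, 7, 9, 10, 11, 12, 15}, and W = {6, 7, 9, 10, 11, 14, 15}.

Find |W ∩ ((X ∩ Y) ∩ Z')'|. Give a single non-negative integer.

X ∩ Y = {6, 7, 8, 13, 15}
Z' = {5, 8, 13, 14}
(X ∩ Y) ∩ Z' = {8, 13}
((X ∩ Y) ∩ Z')' = {5, 6, 7, 9, 10, 11, 12, 14, 15}
W ∩ ((X ∩ Y) ∩ Z')' = {6, 7, 9, 10, 11, 14, 15}
|W ∩ ((X ∩ Y) ∩ Z')'| = 7

7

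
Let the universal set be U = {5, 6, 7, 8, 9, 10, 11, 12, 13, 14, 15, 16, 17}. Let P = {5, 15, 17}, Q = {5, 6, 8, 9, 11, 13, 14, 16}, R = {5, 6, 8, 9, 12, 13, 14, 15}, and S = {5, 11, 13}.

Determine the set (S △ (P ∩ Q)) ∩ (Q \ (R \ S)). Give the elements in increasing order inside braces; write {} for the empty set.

{11, 13}

P ∩ Q = {5}
S △ (P ∩ Q) = {11, 13}
R \ S = {6, 8, 9, 12, 14, 15}
Q \ (R \ S) = {5, 11, 13, 16}
(S △ (P ∩ Q)) ∩ (Q \ (R \ S)) = {11, 13}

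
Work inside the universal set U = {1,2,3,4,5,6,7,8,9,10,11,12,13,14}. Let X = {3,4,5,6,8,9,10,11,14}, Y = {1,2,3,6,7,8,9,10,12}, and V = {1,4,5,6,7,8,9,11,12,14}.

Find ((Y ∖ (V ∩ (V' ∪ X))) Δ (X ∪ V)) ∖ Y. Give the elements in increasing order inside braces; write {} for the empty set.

{4,5,11,14}

V' = {2,3,10,13}
V' ∪ X = {2,3,4,5,6,8,9,10,11,13,14}
V ∩ (V' ∪ X) = {4,5,6,8,9,11,14}
Y ∖ (V ∩ (V' ∪ X)) = {1,2,3,7,10,12}
X ∪ V = {1,3,4,5,6,7,8,9,10,11,12,14}
(Y ∖ (V ∩ (V' ∪ X))) Δ (X ∪ V) = {2,4,5,6,8,9,11,14}
((Y ∖ (V ∩ (V' ∪ X))) Δ (X ∪ V)) ∖ Y = {4,5,11,14}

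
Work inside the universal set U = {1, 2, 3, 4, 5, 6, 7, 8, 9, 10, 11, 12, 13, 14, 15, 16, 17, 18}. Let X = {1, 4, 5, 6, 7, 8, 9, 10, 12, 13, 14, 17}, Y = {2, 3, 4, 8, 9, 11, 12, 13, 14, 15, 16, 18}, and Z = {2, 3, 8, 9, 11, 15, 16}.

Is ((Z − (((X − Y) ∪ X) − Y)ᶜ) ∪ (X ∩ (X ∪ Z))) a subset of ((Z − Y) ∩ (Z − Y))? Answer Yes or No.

X − Y = {1, 5, 6, 7, 10, 17}
(X − Y) ∪ X = {1, 4, 5, 6, 7, 8, 9, 10, 12, 13, 14, 17}
((X − Y) ∪ X) − Y = {1, 5, 6, 7, 10, 17}
(((X − Y) ∪ X) − Y)ᶜ = {2, 3, 4, 8, 9, 11, 12, 13, 14, 15, 16, 18}
Z − (((X − Y) ∪ X) − Y)ᶜ = {}
X ∪ Z = {1, 2, 3, 4, 5, 6, 7, 8, 9, 10, 11, 12, 13, 14, 15, 16, 17}
X ∩ (X ∪ Z) = {1, 4, 5, 6, 7, 8, 9, 10, 12, 13, 14, 17}
(Z − (((X − Y) ∪ X) − Y)ᶜ) ∪ (X ∩ (X ∪ Z)) = {1, 4, 5, 6, 7, 8, 9, 10, 12, 13, 14, 17}
Z − Y = {}
(Z − Y) ∩ (Z − Y) = {}
1 ∈ (Z − (((X − Y) ∪ X) − Y)ᶜ) ∪ (X ∩ (X ∪ Z)) but 1 ∉ (Z − Y) ∩ (Z − Y), so the inclusion fails.

No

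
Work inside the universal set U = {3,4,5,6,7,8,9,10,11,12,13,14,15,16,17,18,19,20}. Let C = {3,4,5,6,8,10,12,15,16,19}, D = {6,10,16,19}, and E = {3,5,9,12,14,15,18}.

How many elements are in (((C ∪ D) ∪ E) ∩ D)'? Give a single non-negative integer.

14

C ∪ D = {3,4,5,6,8,10,12,15,16,19}
(C ∪ D) ∪ E = {3,4,5,6,8,9,10,12,14,15,16,18,19}
((C ∪ D) ∪ E) ∩ D = {6,10,16,19}
(((C ∪ D) ∪ E) ∩ D)' = {3,4,5,7,8,9,11,12,13,14,15,17,18,20}
|(((C ∪ D) ∪ E) ∩ D)'| = 14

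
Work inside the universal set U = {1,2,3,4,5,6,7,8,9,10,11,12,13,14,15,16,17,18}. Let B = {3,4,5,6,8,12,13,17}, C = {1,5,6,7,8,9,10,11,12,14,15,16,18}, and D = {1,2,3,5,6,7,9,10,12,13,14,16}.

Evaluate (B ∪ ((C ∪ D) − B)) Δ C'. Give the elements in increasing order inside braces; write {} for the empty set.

C ∪ D = {1,2,3,5,6,7,8,9,10,11,12,13,14,15,16,18}
(C ∪ D) − B = {1,2,7,9,10,11,14,15,16,18}
B ∪ ((C ∪ D) − B) = {1,2,3,4,5,6,7,8,9,10,11,12,13,14,15,16,17,18}
C' = {2,3,4,13,17}
(B ∪ ((C ∪ D) − B)) Δ C' = {1,5,6,7,8,9,10,11,12,14,15,16,18}

{1,5,6,7,8,9,10,11,12,14,15,16,18}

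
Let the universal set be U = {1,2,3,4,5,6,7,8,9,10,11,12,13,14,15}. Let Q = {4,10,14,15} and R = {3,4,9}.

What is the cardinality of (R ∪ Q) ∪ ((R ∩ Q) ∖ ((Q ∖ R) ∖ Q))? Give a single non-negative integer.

R ∪ Q = {3,4,9,10,14,15}
R ∩ Q = {4}
Q ∖ R = {10,14,15}
(Q ∖ R) ∖ Q = {}
(R ∩ Q) ∖ ((Q ∖ R) ∖ Q) = {4}
(R ∪ Q) ∪ ((R ∩ Q) ∖ ((Q ∖ R) ∖ Q)) = {3,4,9,10,14,15}
|(R ∪ Q) ∪ ((R ∩ Q) ∖ ((Q ∖ R) ∖ Q))| = 6

6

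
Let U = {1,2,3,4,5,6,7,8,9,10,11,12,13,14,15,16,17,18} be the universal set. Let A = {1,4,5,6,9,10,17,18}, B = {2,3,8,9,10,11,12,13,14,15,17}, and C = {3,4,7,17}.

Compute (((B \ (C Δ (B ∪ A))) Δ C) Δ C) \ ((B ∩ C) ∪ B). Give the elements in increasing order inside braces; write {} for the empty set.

{}

B ∪ A = {1,2,3,4,5,6,8,9,10,11,12,13,14,15,17,18}
C Δ (B ∪ A) = {1,2,5,6,7,8,9,10,11,12,13,14,15,18}
B \ (C Δ (B ∪ A)) = {3,17}
(B \ (C Δ (B ∪ A))) Δ C = {4,7}
((B \ (C Δ (B ∪ A))) Δ C) Δ C = {3,17}
B ∩ C = {3,17}
(B ∩ C) ∪ B = {2,3,8,9,10,11,12,13,14,15,17}
(((B \ (C Δ (B ∪ A))) Δ C) Δ C) \ ((B ∩ C) ∪ B) = {}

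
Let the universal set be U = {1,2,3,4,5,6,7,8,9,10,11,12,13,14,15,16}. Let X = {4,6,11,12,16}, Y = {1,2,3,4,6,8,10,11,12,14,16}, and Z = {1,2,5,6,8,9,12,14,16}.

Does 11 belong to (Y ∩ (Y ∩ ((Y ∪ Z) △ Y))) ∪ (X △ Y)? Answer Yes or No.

No

11 ∈ Y and 11 ∉ Z, so 11 ∈ Y ∪ Z
11 ∈ (Y ∪ Z) and 11 ∈ Y, so 11 ∉ (Y ∪ Z) △ Y
11 ∈ Y and 11 ∉ ((Y ∪ Z) △ Y), so 11 ∉ Y ∩ ((Y ∪ Z) △ Y)
11 ∈ Y and 11 ∉ (Y ∩ ((Y ∪ Z) △ Y)), so 11 ∉ Y ∩ (Y ∩ ((Y ∪ Z) △ Y))
11 ∈ X and 11 ∈ Y, so 11 ∉ X △ Y
11 ∉ (Y ∩ (Y ∩ ((Y ∪ Z) △ Y))) and 11 ∉ (X △ Y), so 11 ∉ (Y ∩ (Y ∩ ((Y ∪ Z) △ Y))) ∪ (X △ Y)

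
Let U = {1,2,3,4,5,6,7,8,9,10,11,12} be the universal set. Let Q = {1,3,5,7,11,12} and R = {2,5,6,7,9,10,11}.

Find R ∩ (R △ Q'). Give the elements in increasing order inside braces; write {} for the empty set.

Q' = {2,4,6,8,9,10}
R △ Q' = {4,5,7,8,11}
R ∩ (R △ Q') = {5,7,11}

{5,7,11}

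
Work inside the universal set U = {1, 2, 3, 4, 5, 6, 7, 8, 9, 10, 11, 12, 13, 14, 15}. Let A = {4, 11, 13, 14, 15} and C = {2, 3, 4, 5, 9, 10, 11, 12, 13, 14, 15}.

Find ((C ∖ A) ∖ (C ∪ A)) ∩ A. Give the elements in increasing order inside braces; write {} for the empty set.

C ∖ A = {2, 3, 5, 9, 10, 12}
C ∪ A = {2, 3, 4, 5, 9, 10, 11, 12, 13, 14, 15}
(C ∖ A) ∖ (C ∪ A) = {}
((C ∖ A) ∖ (C ∪ A)) ∩ A = {}

{}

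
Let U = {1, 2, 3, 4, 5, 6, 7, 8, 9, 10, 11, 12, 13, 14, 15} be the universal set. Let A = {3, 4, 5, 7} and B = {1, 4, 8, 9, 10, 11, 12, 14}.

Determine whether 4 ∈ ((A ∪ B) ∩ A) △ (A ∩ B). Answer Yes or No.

4 ∈ A and 4 ∈ B, so 4 ∈ A ∪ B
4 ∈ (A ∪ B) and 4 ∈ A, so 4 ∈ (A ∪ B) ∩ A
4 ∈ A and 4 ∈ B, so 4 ∈ A ∩ B
4 ∈ ((A ∪ B) ∩ A) and 4 ∈ (A ∩ B), so 4 ∉ ((A ∪ B) ∩ A) △ (A ∩ B)

No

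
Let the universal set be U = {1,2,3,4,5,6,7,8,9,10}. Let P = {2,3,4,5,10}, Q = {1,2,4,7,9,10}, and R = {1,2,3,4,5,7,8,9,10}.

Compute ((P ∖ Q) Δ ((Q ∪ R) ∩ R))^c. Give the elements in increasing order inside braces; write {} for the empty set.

P ∖ Q = {3,5}
Q ∪ R = {1,2,3,4,5,7,8,9,10}
(Q ∪ R) ∩ R = {1,2,3,4,5,7,8,9,10}
(P ∖ Q) Δ ((Q ∪ R) ∩ R) = {1,2,4,7,8,9,10}
((P ∖ Q) Δ ((Q ∪ R) ∩ R))^c = {3,5,6}

{3,5,6}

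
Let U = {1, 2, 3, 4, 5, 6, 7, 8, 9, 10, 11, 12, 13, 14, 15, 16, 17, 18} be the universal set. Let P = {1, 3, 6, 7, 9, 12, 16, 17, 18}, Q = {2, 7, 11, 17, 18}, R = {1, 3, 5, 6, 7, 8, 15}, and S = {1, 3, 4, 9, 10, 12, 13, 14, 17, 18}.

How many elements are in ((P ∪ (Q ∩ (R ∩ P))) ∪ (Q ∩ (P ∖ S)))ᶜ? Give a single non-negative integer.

9

R ∩ P = {1, 3, 6, 7}
Q ∩ (R ∩ P) = {7}
P ∪ (Q ∩ (R ∩ P)) = {1, 3, 6, 7, 9, 12, 16, 17, 18}
P ∖ S = {6, 7, 16}
Q ∩ (P ∖ S) = {7}
(P ∪ (Q ∩ (R ∩ P))) ∪ (Q ∩ (P ∖ S)) = {1, 3, 6, 7, 9, 12, 16, 17, 18}
((P ∪ (Q ∩ (R ∩ P))) ∪ (Q ∩ (P ∖ S)))ᶜ = {2, 4, 5, 8, 10, 11, 13, 14, 15}
|((P ∪ (Q ∩ (R ∩ P))) ∪ (Q ∩ (P ∖ S)))ᶜ| = 9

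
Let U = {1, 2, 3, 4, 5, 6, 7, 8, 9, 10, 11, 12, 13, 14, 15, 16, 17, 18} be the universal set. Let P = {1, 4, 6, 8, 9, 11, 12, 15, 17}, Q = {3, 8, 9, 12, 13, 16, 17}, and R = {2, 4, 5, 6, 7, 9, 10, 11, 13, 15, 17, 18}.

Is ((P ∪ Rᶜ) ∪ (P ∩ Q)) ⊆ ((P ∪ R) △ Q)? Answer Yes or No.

Rᶜ = {1, 3, 8, 12, 14, 16}
P ∪ Rᶜ = {1, 3, 4, 6, 8, 9, 11, 12, 14, 15, 16, 17}
P ∩ Q = {8, 9, 12, 17}
(P ∪ Rᶜ) ∪ (P ∩ Q) = {1, 3, 4, 6, 8, 9, 11, 12, 14, 15, 16, 17}
P ∪ R = {1, 2, 4, 5, 6, 7, 8, 9, 10, 11, 12, 13, 15, 17, 18}
(P ∪ R) △ Q = {1, 2, 3, 4, 5, 6, 7, 10, 11, 15, 16, 18}
8 ∈ (P ∪ Rᶜ) ∪ (P ∩ Q) but 8 ∉ (P ∪ R) △ Q, so the inclusion fails.

No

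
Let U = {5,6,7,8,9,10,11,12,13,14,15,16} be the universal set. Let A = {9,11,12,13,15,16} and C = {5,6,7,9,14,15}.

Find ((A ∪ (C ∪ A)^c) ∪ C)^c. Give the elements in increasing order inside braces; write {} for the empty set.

C ∪ A = {5,6,7,9,11,12,13,14,15,16}
(C ∪ A)^c = {8,10}
A ∪ (C ∪ A)^c = {8,9,10,11,12,13,15,16}
(A ∪ (C ∪ A)^c) ∪ C = {5,6,7,8,9,10,11,12,13,14,15,16}
((A ∪ (C ∪ A)^c) ∪ C)^c = {}

{}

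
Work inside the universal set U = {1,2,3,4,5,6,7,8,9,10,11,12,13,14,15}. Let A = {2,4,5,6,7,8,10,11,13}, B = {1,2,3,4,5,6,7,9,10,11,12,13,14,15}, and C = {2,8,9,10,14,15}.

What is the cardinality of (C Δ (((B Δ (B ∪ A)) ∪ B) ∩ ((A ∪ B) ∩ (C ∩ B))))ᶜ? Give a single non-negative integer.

B ∪ A = {1,2,3,4,5,6,7,8,9,10,11,12,13,14,15}
B Δ (B ∪ A) = {8}
(B Δ (B ∪ A)) ∪ B = {1,2,3,4,5,6,7,8,9,10,11,12,13,14,15}
A ∪ B = {1,2,3,4,5,6,7,8,9,10,11,12,13,14,15}
C ∩ B = {2,9,10,14,15}
(A ∪ B) ∩ (C ∩ B) = {2,9,10,14,15}
((B Δ (B ∪ A)) ∪ B) ∩ ((A ∪ B) ∩ (C ∩ B)) = {2,9,10,14,15}
C Δ (((B Δ (B ∪ A)) ∪ B) ∩ ((A ∪ B) ∩ (C ∩ B))) = {8}
(C Δ (((B Δ (B ∪ A)) ∪ B) ∩ ((A ∪ B) ∩ (C ∩ B))))ᶜ = {1,2,3,4,5,6,7,9,10,11,12,13,14,15}
|(C Δ (((B Δ (B ∪ A)) ∪ B) ∩ ((A ∪ B) ∩ (C ∩ B))))ᶜ| = 14

14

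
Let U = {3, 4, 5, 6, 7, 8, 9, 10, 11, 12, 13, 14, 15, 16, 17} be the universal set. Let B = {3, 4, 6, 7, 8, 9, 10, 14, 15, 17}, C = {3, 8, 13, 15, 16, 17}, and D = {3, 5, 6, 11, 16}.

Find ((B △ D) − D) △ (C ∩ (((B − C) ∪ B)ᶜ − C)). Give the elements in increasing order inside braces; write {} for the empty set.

B △ D = {4, 5, 7, 8, 9, 10, 11, 14, 15, 16, 17}
(B △ D) − D = {4, 7, 8, 9, 10, 14, 15, 17}
B − C = {4, 6, 7, 9, 10, 14}
(B − C) ∪ B = {3, 4, 6, 7, 8, 9, 10, 14, 15, 17}
((B − C) ∪ B)ᶜ = {5, 11, 12, 13, 16}
((B − C) ∪ B)ᶜ − C = {5, 11, 12}
C ∩ (((B − C) ∪ B)ᶜ − C) = {}
((B △ D) − D) △ (C ∩ (((B − C) ∪ B)ᶜ − C)) = {4, 7, 8, 9, 10, 14, 15, 17}

{4, 7, 8, 9, 10, 14, 15, 17}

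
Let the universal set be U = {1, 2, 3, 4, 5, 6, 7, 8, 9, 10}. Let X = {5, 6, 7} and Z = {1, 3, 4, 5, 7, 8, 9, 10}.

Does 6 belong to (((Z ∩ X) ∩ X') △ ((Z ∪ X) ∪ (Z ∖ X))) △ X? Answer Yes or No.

6 ∉ Z and 6 ∈ X, so 6 ∉ Z ∩ X
6 ∈ X, so 6 ∉ X'
6 ∉ (Z ∩ X) and 6 ∉ X', so 6 ∉ (Z ∩ X) ∩ X'
6 ∉ Z and 6 ∈ X, so 6 ∈ Z ∪ X
6 ∉ Z and 6 ∈ X, so 6 ∉ Z ∖ X
6 ∈ (Z ∪ X) and 6 ∉ (Z ∖ X), so 6 ∈ (Z ∪ X) ∪ (Z ∖ X)
6 ∉ ((Z ∩ X) ∩ X') and 6 ∈ ((Z ∪ X) ∪ (Z ∖ X)), so 6 ∈ ((Z ∩ X) ∩ X') △ ((Z ∪ X) ∪ (Z ∖ X))
6 ∈ (((Z ∩ X) ∩ X') △ ((Z ∪ X) ∪ (Z ∖ X))) and 6 ∈ X, so 6 ∉ (((Z ∩ X) ∩ X') △ ((Z ∪ X) ∪ (Z ∖ X))) △ X

No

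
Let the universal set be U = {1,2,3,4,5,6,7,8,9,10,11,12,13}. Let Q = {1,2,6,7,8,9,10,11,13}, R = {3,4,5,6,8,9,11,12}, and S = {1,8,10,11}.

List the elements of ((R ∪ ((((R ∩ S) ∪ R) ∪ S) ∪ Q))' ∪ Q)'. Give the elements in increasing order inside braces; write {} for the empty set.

{3,4,5,12}

R ∩ S = {8,11}
(R ∩ S) ∪ R = {3,4,5,6,8,9,11,12}
((R ∩ S) ∪ R) ∪ S = {1,3,4,5,6,8,9,10,11,12}
(((R ∩ S) ∪ R) ∪ S) ∪ Q = {1,2,3,4,5,6,7,8,9,10,11,12,13}
R ∪ ((((R ∩ S) ∪ R) ∪ S) ∪ Q) = {1,2,3,4,5,6,7,8,9,10,11,12,13}
(R ∪ ((((R ∩ S) ∪ R) ∪ S) ∪ Q))' = {}
(R ∪ ((((R ∩ S) ∪ R) ∪ S) ∪ Q))' ∪ Q = {1,2,6,7,8,9,10,11,13}
((R ∪ ((((R ∩ S) ∪ R) ∪ S) ∪ Q))' ∪ Q)' = {3,4,5,12}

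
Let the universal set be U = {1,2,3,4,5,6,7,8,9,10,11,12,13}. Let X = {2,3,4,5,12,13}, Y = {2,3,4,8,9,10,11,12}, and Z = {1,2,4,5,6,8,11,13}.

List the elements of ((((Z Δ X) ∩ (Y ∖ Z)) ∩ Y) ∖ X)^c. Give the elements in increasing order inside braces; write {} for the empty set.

{1,2,3,4,5,6,7,8,9,10,11,12,13}

Z Δ X = {1,3,6,8,11,12}
Y ∖ Z = {3,9,10,12}
(Z Δ X) ∩ (Y ∖ Z) = {3,12}
((Z Δ X) ∩ (Y ∖ Z)) ∩ Y = {3,12}
(((Z Δ X) ∩ (Y ∖ Z)) ∩ Y) ∖ X = {}
((((Z Δ X) ∩ (Y ∖ Z)) ∩ Y) ∖ X)^c = {1,2,3,4,5,6,7,8,9,10,11,12,13}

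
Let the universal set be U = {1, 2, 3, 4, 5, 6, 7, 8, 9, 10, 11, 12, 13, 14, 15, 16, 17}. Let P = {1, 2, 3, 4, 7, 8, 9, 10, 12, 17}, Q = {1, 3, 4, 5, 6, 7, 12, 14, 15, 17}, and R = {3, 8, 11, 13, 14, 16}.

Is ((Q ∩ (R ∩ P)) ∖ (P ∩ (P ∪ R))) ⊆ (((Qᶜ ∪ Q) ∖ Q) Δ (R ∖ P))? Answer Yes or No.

R ∩ P = {3, 8}
Q ∩ (R ∩ P) = {3}
P ∪ R = {1, 2, 3, 4, 7, 8, 9, 10, 11, 12, 13, 14, 16, 17}
P ∩ (P ∪ R) = {1, 2, 3, 4, 7, 8, 9, 10, 12, 17}
(Q ∩ (R ∩ P)) ∖ (P ∩ (P ∪ R)) = {}
Qᶜ = {2, 8, 9, 10, 11, 13, 16}
Qᶜ ∪ Q = {1, 2, 3, 4, 5, 6, 7, 8, 9, 10, 11, 12, 13, 14, 15, 16, 17}
(Qᶜ ∪ Q) ∖ Q = {2, 8, 9, 10, 11, 13, 16}
R ∖ P = {11, 13, 14, 16}
((Qᶜ ∪ Q) ∖ Q) Δ (R ∖ P) = {2, 8, 9, 10, 14}
Every element of {} is in {2, 8, 9, 10, 14}, so (Q ∩ (R ∩ P)) ∖ (P ∩ (P ∪ R)) ⊆ ((Qᶜ ∪ Q) ∖ Q) Δ (R ∖ P).

Yes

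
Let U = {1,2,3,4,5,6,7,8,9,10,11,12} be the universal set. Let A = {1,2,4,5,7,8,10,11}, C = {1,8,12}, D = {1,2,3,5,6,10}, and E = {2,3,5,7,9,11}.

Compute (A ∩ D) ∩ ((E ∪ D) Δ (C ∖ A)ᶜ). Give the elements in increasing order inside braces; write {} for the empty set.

A ∩ D = {1,2,5,10}
E ∪ D = {1,2,3,5,6,7,9,10,11}
C ∖ A = {12}
(C ∖ A)ᶜ = {1,2,3,4,5,6,7,8,9,10,11}
(E ∪ D) Δ (C ∖ A)ᶜ = {4,8}
(A ∩ D) ∩ ((E ∪ D) Δ (C ∖ A)ᶜ) = {}

{}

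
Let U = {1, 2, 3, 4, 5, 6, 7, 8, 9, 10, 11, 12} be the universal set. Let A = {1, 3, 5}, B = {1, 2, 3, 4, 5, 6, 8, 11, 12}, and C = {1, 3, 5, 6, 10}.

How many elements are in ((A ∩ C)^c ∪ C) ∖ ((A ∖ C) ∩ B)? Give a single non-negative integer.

12

A ∩ C = {1, 3, 5}
(A ∩ C)^c = {2, 4, 6, 7, 8, 9, 10, 11, 12}
(A ∩ C)^c ∪ C = {1, 2, 3, 4, 5, 6, 7, 8, 9, 10, 11, 12}
A ∖ C = {}
(A ∖ C) ∩ B = {}
((A ∩ C)^c ∪ C) ∖ ((A ∖ C) ∩ B) = {1, 2, 3, 4, 5, 6, 7, 8, 9, 10, 11, 12}
|((A ∩ C)^c ∪ C) ∖ ((A ∖ C) ∩ B)| = 12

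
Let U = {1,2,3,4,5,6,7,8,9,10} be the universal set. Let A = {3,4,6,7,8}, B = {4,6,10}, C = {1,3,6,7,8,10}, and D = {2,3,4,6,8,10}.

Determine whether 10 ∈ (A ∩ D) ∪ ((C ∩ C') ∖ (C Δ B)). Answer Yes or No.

10 ∉ A and 10 ∈ D, so 10 ∉ A ∩ D
10 ∈ C, so 10 ∉ C'
10 ∈ C and 10 ∉ C', so 10 ∉ C ∩ C'
10 ∈ C and 10 ∈ B, so 10 ∉ C Δ B
10 ∉ (C ∩ C') and 10 ∉ (C Δ B), so 10 ∉ (C ∩ C') ∖ (C Δ B)
10 ∉ (A ∩ D) and 10 ∉ ((C ∩ C') ∖ (C Δ B)), so 10 ∉ (A ∩ D) ∪ ((C ∩ C') ∖ (C Δ B))

No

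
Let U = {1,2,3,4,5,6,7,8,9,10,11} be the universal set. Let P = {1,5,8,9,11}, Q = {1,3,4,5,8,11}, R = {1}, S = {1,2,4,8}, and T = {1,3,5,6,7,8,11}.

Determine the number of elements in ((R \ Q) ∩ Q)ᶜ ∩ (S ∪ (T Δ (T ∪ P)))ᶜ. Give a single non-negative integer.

R \ Q = {}
(R \ Q) ∩ Q = {}
((R \ Q) ∩ Q)ᶜ = {1,2,3,4,5,6,7,8,9,10,11}
T ∪ P = {1,3,5,6,7,8,9,11}
T Δ (T ∪ P) = {9}
S ∪ (T Δ (T ∪ P)) = {1,2,4,8,9}
(S ∪ (T Δ (T ∪ P)))ᶜ = {3,5,6,7,10,11}
((R \ Q) ∩ Q)ᶜ ∩ (S ∪ (T Δ (T ∪ P)))ᶜ = {3,5,6,7,10,11}
|((R \ Q) ∩ Q)ᶜ ∩ (S ∪ (T Δ (T ∪ P)))ᶜ| = 6

6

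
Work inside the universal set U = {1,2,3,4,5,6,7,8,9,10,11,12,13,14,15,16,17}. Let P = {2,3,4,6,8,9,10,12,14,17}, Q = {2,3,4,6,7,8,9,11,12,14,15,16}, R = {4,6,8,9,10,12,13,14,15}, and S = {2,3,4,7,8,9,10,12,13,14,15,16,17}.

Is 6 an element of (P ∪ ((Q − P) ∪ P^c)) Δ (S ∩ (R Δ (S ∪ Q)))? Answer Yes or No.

Yes

6 ∈ Q and 6 ∈ P, so 6 ∉ Q − P
6 ∈ P, so 6 ∉ P^c
6 ∉ (Q − P) and 6 ∉ P^c, so 6 ∉ (Q − P) ∪ P^c
6 ∈ P and 6 ∉ ((Q − P) ∪ P^c), so 6 ∈ P ∪ ((Q − P) ∪ P^c)
6 ∉ S and 6 ∈ Q, so 6 ∈ S ∪ Q
6 ∈ R and 6 ∈ (S ∪ Q), so 6 ∉ R Δ (S ∪ Q)
6 ∉ S and 6 ∉ (R Δ (S ∪ Q)), so 6 ∉ S ∩ (R Δ (S ∪ Q))
6 ∈ (P ∪ ((Q − P) ∪ P^c)) and 6 ∉ (S ∩ (R Δ (S ∪ Q))), so 6 ∈ (P ∪ ((Q − P) ∪ P^c)) Δ (S ∩ (R Δ (S ∪ Q)))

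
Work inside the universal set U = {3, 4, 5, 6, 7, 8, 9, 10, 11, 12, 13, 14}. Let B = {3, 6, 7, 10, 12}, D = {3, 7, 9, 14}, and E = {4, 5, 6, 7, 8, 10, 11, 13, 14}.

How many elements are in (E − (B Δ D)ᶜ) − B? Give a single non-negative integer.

B Δ D = {6, 9, 10, 12, 14}
(B Δ D)ᶜ = {3, 4, 5, 7, 8, 11, 13}
E − (B Δ D)ᶜ = {6, 10, 14}
(E − (B Δ D)ᶜ) − B = {14}
|(E − (B Δ D)ᶜ) − B| = 1

1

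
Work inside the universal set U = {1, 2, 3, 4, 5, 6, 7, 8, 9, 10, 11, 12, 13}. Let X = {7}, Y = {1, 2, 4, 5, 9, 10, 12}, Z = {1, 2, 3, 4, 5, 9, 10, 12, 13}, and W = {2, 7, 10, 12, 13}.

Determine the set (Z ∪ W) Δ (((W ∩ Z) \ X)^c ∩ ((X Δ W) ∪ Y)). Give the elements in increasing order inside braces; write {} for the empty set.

{2, 3, 7, 10, 12, 13}

Z ∪ W = {1, 2, 3, 4, 5, 7, 9, 10, 12, 13}
W ∩ Z = {2, 10, 12, 13}
(W ∩ Z) \ X = {2, 10, 12, 13}
((W ∩ Z) \ X)^c = {1, 3, 4, 5, 6, 7, 8, 9, 11}
X Δ W = {2, 10, 12, 13}
(X Δ W) ∪ Y = {1, 2, 4, 5, 9, 10, 12, 13}
((W ∩ Z) \ X)^c ∩ ((X Δ W) ∪ Y) = {1, 4, 5, 9}
(Z ∪ W) Δ (((W ∩ Z) \ X)^c ∩ ((X Δ W) ∪ Y)) = {2, 3, 7, 10, 12, 13}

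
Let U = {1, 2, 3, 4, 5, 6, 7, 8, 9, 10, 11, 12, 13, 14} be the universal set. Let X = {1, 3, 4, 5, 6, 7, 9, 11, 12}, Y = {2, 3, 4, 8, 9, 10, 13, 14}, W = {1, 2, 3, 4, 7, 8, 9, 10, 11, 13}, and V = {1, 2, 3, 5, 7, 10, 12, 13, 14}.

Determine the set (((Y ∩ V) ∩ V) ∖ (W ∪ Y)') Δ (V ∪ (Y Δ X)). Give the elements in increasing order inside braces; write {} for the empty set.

{1, 5, 6, 7, 8, 11, 12}

Y ∩ V = {2, 3, 10, 13, 14}
(Y ∩ V) ∩ V = {2, 3, 10, 13, 14}
W ∪ Y = {1, 2, 3, 4, 7, 8, 9, 10, 11, 13, 14}
(W ∪ Y)' = {5, 6, 12}
((Y ∩ V) ∩ V) ∖ (W ∪ Y)' = {2, 3, 10, 13, 14}
Y Δ X = {1, 2, 5, 6, 7, 8, 10, 11, 12, 13, 14}
V ∪ (Y Δ X) = {1, 2, 3, 5, 6, 7, 8, 10, 11, 12, 13, 14}
(((Y ∩ V) ∩ V) ∖ (W ∪ Y)') Δ (V ∪ (Y Δ X)) = {1, 5, 6, 7, 8, 11, 12}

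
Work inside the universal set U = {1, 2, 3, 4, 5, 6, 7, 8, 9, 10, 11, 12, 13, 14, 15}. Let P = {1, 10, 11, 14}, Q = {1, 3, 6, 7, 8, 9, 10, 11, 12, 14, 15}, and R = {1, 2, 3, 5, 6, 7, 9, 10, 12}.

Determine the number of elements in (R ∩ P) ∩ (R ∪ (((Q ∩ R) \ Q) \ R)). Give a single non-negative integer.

2

R ∩ P = {1, 10}
Q ∩ R = {1, 3, 6, 7, 9, 10, 12}
(Q ∩ R) \ Q = {}
((Q ∩ R) \ Q) \ R = {}
R ∪ (((Q ∩ R) \ Q) \ R) = {1, 2, 3, 5, 6, 7, 9, 10, 12}
(R ∩ P) ∩ (R ∪ (((Q ∩ R) \ Q) \ R)) = {1, 10}
|(R ∩ P) ∩ (R ∪ (((Q ∩ R) \ Q) \ R))| = 2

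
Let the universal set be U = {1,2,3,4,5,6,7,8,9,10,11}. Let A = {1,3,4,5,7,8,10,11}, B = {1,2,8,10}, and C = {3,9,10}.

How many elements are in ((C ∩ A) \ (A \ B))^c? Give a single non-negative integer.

10

C ∩ A = {3,10}
A \ B = {3,4,5,7,11}
(C ∩ A) \ (A \ B) = {10}
((C ∩ A) \ (A \ B))^c = {1,2,3,4,5,6,7,8,9,11}
|((C ∩ A) \ (A \ B))^c| = 10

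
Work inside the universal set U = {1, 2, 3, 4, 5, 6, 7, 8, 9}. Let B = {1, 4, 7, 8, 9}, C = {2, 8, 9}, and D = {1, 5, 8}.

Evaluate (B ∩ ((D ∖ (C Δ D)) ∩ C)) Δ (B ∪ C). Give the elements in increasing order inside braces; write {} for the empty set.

C Δ D = {1, 2, 5, 9}
D ∖ (C Δ D) = {8}
(D ∖ (C Δ D)) ∩ C = {8}
B ∩ ((D ∖ (C Δ D)) ∩ C) = {8}
B ∪ C = {1, 2, 4, 7, 8, 9}
(B ∩ ((D ∖ (C Δ D)) ∩ C)) Δ (B ∪ C) = {1, 2, 4, 7, 9}

{1, 2, 4, 7, 9}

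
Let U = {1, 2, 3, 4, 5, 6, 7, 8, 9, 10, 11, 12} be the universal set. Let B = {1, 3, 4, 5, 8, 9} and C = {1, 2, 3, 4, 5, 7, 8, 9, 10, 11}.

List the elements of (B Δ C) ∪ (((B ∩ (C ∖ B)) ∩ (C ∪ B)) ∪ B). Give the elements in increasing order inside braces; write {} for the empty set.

{1, 2, 3, 4, 5, 7, 8, 9, 10, 11}

B Δ C = {2, 7, 10, 11}
C ∖ B = {2, 7, 10, 11}
B ∩ (C ∖ B) = {}
C ∪ B = {1, 2, 3, 4, 5, 7, 8, 9, 10, 11}
(B ∩ (C ∖ B)) ∩ (C ∪ B) = {}
((B ∩ (C ∖ B)) ∩ (C ∪ B)) ∪ B = {1, 3, 4, 5, 8, 9}
(B Δ C) ∪ (((B ∩ (C ∖ B)) ∩ (C ∪ B)) ∪ B) = {1, 2, 3, 4, 5, 7, 8, 9, 10, 11}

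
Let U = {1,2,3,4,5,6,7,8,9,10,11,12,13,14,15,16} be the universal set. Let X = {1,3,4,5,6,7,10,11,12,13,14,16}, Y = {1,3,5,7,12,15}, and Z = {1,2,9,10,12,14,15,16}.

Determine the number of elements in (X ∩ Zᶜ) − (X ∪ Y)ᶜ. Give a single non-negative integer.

7

Zᶜ = {3,4,5,6,7,8,11,13}
X ∩ Zᶜ = {3,4,5,6,7,11,13}
X ∪ Y = {1,3,4,5,6,7,10,11,12,13,14,15,16}
(X ∪ Y)ᶜ = {2,8,9}
(X ∩ Zᶜ) − (X ∪ Y)ᶜ = {3,4,5,6,7,11,13}
|(X ∩ Zᶜ) − (X ∪ Y)ᶜ| = 7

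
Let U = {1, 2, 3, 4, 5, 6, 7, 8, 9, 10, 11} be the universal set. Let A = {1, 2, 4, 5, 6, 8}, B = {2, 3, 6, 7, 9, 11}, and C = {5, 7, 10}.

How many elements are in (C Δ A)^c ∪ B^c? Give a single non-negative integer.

8

C Δ A = {1, 2, 4, 6, 7, 8, 10}
(C Δ A)^c = {3, 5, 9, 11}
B^c = {1, 4, 5, 8, 10}
(C Δ A)^c ∪ B^c = {1, 3, 4, 5, 8, 9, 10, 11}
|(C Δ A)^c ∪ B^c| = 8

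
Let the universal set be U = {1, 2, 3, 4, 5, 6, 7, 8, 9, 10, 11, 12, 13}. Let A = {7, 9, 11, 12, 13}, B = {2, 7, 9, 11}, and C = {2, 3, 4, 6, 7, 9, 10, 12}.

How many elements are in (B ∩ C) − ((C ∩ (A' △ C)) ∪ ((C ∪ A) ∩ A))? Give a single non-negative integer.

B ∩ C = {2, 7, 9}
A' = {1, 2, 3, 4, 5, 6, 8, 10}
A' △ C = {1, 5, 7, 8, 9, 12}
C ∩ (A' △ C) = {7, 9, 12}
C ∪ A = {2, 3, 4, 6, 7, 9, 10, 11, 12, 13}
(C ∪ A) ∩ A = {7, 9, 11, 12, 13}
(C ∩ (A' △ C)) ∪ ((C ∪ A) ∩ A) = {7, 9, 11, 12, 13}
(B ∩ C) − ((C ∩ (A' △ C)) ∪ ((C ∪ A) ∩ A)) = {2}
|(B ∩ C) − ((C ∩ (A' △ C)) ∪ ((C ∪ A) ∩ A))| = 1

1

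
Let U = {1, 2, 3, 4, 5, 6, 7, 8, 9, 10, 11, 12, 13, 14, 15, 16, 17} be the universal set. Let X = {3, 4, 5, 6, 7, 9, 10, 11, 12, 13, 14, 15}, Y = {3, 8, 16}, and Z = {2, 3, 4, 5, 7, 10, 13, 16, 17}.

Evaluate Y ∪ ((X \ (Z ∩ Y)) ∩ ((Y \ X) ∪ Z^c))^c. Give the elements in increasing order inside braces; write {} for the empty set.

Z ∩ Y = {3, 16}
X \ (Z ∩ Y) = {4, 5, 6, 7, 9, 10, 11, 12, 13, 14, 15}
Y \ X = {8, 16}
Z^c = {1, 6, 8, 9, 11, 12, 14, 15}
(Y \ X) ∪ Z^c = {1, 6, 8, 9, 11, 12, 14, 15, 16}
(X \ (Z ∩ Y)) ∩ ((Y \ X) ∪ Z^c) = {6, 9, 11, 12, 14, 15}
((X \ (Z ∩ Y)) ∩ ((Y \ X) ∪ Z^c))^c = {1, 2, 3, 4, 5, 7, 8, 10, 13, 16, 17}
Y ∪ ((X \ (Z ∩ Y)) ∩ ((Y \ X) ∪ Z^c))^c = {1, 2, 3, 4, 5, 7, 8, 10, 13, 16, 17}

{1, 2, 3, 4, 5, 7, 8, 10, 13, 16, 17}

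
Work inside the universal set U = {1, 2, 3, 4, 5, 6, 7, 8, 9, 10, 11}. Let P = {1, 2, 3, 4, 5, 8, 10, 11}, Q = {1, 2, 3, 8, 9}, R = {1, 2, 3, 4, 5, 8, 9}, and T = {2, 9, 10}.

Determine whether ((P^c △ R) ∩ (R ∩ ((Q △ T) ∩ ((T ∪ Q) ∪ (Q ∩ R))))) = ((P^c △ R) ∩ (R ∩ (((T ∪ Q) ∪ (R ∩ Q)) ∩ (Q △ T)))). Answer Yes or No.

P^c = {6, 7, 9}
P^c △ R = {1, 2, 3, 4, 5, 6, 7, 8}
Q △ T = {1, 3, 8, 10}
T ∪ Q = {1, 2, 3, 8, 9, 10}
Q ∩ R = {1, 2, 3, 8, 9}
(T ∪ Q) ∪ (Q ∩ R) = {1, 2, 3, 8, 9, 10}
(Q △ T) ∩ ((T ∪ Q) ∪ (Q ∩ R)) = {1, 3, 8, 10}
R ∩ ((Q △ T) ∩ ((T ∪ Q) ∪ (Q ∩ R))) = {1, 3, 8}
(P^c △ R) ∩ (R ∩ ((Q △ T) ∩ ((T ∪ Q) ∪ (Q ∩ R)))) = {1, 3, 8}
R ∩ Q = {1, 2, 3, 8, 9}
(T ∪ Q) ∪ (R ∩ Q) = {1, 2, 3, 8, 9, 10}
((T ∪ Q) ∪ (R ∩ Q)) ∩ (Q △ T) = {1, 3, 8, 10}
R ∩ (((T ∪ Q) ∪ (R ∩ Q)) ∩ (Q △ T)) = {1, 3, 8}
(P^c △ R) ∩ (R ∩ (((T ∪ Q) ∪ (R ∩ Q)) ∩ (Q △ T))) = {1, 3, 8}
Both equal {1, 3, 8}, so (P^c △ R) ∩ (R ∩ ((Q △ T) ∩ ((T ∪ Q) ∪ (Q ∩ R)))) = (P^c △ R) ∩ (R ∩ (((T ∪ Q) ∪ (R ∩ Q)) ∩ (Q △ T))).

Yes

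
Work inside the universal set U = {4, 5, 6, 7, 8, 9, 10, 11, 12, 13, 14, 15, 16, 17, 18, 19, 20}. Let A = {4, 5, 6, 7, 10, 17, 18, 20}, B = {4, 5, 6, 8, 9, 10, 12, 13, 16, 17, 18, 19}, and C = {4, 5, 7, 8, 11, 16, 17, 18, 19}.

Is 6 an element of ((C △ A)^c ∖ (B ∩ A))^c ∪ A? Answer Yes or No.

6 ∉ C and 6 ∈ A, so 6 ∈ C △ A
6 ∉ (C △ A)^c since 6 ∈ (C △ A)
6 ∈ B and 6 ∈ A, so 6 ∈ B ∩ A
6 ∉ (C △ A)^c and 6 ∈ (B ∩ A), so 6 ∉ (C △ A)^c ∖ (B ∩ A)
6 ∈ ((C △ A)^c ∖ (B ∩ A))^c since 6 ∉ ((C △ A)^c ∖ (B ∩ A))
6 ∈ ((C △ A)^c ∖ (B ∩ A))^c and 6 ∈ A, so 6 ∈ ((C △ A)^c ∖ (B ∩ A))^c ∪ A

Yes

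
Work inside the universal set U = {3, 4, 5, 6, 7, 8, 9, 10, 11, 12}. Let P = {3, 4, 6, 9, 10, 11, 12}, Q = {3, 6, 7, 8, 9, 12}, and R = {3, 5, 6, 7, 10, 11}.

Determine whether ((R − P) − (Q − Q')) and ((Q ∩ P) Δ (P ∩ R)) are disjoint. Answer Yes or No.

Yes

R − P = {5, 7}
Q' = {4, 5, 10, 11}
Q − Q' = {3, 6, 7, 8, 9, 12}
(R − P) − (Q − Q') = {5}
Q ∩ P = {3, 6, 9, 12}
P ∩ R = {3, 6, 10, 11}
(Q ∩ P) Δ (P ∩ R) = {9, 10, 11, 12}
{5} and {9, 10, 11, 12} share no elements.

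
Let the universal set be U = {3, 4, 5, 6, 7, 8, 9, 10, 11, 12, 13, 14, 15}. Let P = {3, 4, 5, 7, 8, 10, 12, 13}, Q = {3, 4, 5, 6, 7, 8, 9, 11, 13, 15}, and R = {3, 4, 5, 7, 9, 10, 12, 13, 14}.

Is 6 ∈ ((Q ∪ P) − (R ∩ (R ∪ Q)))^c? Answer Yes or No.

6 ∈ Q and 6 ∉ P, so 6 ∈ Q ∪ P
6 ∉ R and 6 ∈ Q, so 6 ∈ R ∪ Q
6 ∉ R and 6 ∈ (R ∪ Q), so 6 ∉ R ∩ (R ∪ Q)
6 ∈ (Q ∪ P) and 6 ∉ (R ∩ (R ∪ Q)), so 6 ∈ (Q ∪ P) − (R ∩ (R ∪ Q))
6 ∉ ((Q ∪ P) − (R ∩ (R ∪ Q)))^c since 6 ∈ ((Q ∪ P) − (R ∩ (R ∪ Q)))

No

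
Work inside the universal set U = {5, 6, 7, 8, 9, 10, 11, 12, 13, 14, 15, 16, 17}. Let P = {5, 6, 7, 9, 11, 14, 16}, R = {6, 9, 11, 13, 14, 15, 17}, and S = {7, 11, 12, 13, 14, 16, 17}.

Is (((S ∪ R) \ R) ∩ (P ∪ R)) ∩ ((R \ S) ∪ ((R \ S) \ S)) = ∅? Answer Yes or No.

S ∪ R = {6, 7, 9, 11, 12, 13, 14, 15, 16, 17}
(S ∪ R) \ R = {7, 12, 16}
P ∪ R = {5, 6, 7, 9, 11, 13, 14, 15, 16, 17}
((S ∪ R) \ R) ∩ (P ∪ R) = {7, 16}
R \ S = {6, 9, 15}
(R \ S) \ S = {6, 9, 15}
(R \ S) ∪ ((R \ S) \ S) = {6, 9, 15}
{7, 16} and {6, 9, 15} share no elements.

Yes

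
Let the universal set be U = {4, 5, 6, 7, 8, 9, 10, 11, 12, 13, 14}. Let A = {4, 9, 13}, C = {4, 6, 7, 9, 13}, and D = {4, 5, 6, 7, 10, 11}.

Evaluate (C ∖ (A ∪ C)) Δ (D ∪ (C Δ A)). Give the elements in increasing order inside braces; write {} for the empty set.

{4, 5, 6, 7, 10, 11}

A ∪ C = {4, 6, 7, 9, 13}
C ∖ (A ∪ C) = {}
C Δ A = {6, 7}
D ∪ (C Δ A) = {4, 5, 6, 7, 10, 11}
(C ∖ (A ∪ C)) Δ (D ∪ (C Δ A)) = {4, 5, 6, 7, 10, 11}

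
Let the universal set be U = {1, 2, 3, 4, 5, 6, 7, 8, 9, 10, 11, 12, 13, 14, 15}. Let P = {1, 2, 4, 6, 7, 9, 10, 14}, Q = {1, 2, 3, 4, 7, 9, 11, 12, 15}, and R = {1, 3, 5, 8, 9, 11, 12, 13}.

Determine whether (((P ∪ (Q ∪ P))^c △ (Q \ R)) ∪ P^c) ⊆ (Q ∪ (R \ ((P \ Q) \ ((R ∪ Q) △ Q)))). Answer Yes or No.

Yes

Q ∪ P = {1, 2, 3, 4, 6, 7, 9, 10, 11, 12, 14, 15}
P ∪ (Q ∪ P) = {1, 2, 3, 4, 6, 7, 9, 10, 11, 12, 14, 15}
(P ∪ (Q ∪ P))^c = {5, 8, 13}
Q \ R = {2, 4, 7, 15}
(P ∪ (Q ∪ P))^c △ (Q \ R) = {2, 4, 5, 7, 8, 13, 15}
P^c = {3, 5, 8, 11, 12, 13, 15}
((P ∪ (Q ∪ P))^c △ (Q \ R)) ∪ P^c = {2, 3, 4, 5, 7, 8, 11, 12, 13, 15}
P \ Q = {6, 10, 14}
R ∪ Q = {1, 2, 3, 4, 5, 7, 8, 9, 11, 12, 13, 15}
(R ∪ Q) △ Q = {5, 8, 13}
(P \ Q) \ ((R ∪ Q) △ Q) = {6, 10, 14}
R \ ((P \ Q) \ ((R ∪ Q) △ Q)) = {1, 3, 5, 8, 9, 11, 12, 13}
Q ∪ (R \ ((P \ Q) \ ((R ∪ Q) △ Q))) = {1, 2, 3, 4, 5, 7, 8, 9, 11, 12, 13, 15}
Every element of {2, 3, 4, 5, 7, 8, 11, 12, 13, 15} is in {1, 2, 3, 4, 5, 7, 8, 9, 11, 12, 13, 15}, so ((P ∪ (Q ∪ P))^c △ (Q \ R)) ∪ P^c ⊆ Q ∪ (R \ ((P \ Q) \ ((R ∪ Q) △ Q))).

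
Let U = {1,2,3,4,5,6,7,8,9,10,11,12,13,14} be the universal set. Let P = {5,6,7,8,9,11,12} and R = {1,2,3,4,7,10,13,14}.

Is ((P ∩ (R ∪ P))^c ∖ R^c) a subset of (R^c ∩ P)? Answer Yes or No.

No

R ∪ P = {1,2,3,4,5,6,7,8,9,10,11,12,13,14}
P ∩ (R ∪ P) = {5,6,7,8,9,11,12}
(P ∩ (R ∪ P))^c = {1,2,3,4,10,13,14}
R^c = {5,6,8,9,11,12}
(P ∩ (R ∪ P))^c ∖ R^c = {1,2,3,4,10,13,14}
R^c ∩ P = {5,6,8,9,11,12}
1 ∈ (P ∩ (R ∪ P))^c ∖ R^c but 1 ∉ R^c ∩ P, so the inclusion fails.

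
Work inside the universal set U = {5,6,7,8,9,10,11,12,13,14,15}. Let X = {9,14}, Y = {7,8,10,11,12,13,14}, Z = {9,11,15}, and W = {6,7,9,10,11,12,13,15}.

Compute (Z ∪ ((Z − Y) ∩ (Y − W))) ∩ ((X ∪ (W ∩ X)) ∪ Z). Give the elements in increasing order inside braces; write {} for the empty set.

{9,11,15}

Z − Y = {9,15}
Y − W = {8,14}
(Z − Y) ∩ (Y − W) = {}
Z ∪ ((Z − Y) ∩ (Y − W)) = {9,11,15}
W ∩ X = {9}
X ∪ (W ∩ X) = {9,14}
(X ∪ (W ∩ X)) ∪ Z = {9,11,14,15}
(Z ∪ ((Z − Y) ∩ (Y − W))) ∩ ((X ∪ (W ∩ X)) ∪ Z) = {9,11,15}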